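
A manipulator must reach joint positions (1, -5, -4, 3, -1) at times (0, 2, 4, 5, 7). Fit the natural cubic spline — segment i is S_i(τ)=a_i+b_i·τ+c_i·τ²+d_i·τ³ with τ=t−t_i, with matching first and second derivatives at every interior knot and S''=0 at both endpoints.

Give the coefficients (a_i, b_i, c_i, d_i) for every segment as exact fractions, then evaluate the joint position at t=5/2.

  seg 0: a=1 b=-821/256 c=0 d=53/1024
  seg 1: a=-5 b=-331/128 c=159/512 d=631/1024
  seg 2: a=-4 b=1549/256 c=513/128 d=-783/256
  seg 3: a=3 b=313/64 c=-1323/256 d=441/512
S(5/2) = -50285/8192

Δ: Δ0=-3, Δ1=1/2, Δ2=7, Δ3=-2
row 1: diag=8, rhs=21; c'=1/4, d'=21/8
row 2: denom=6−2·1/4=11/2; d'=(39−2·21/8)/(11/2)=135/22
row 3: denom=6−1·2/11=64/11; d'=(-54−1·135/22)/(64/11)=-1323/128
back: M3=-1323/128
back: M2=135/22−2/11·-1323/128=513/64
back: M1=21/8−1/4·513/64=159/256
M: M0=0, M1=159/256, M2=513/64, M3=-1323/128, M4=0
seg 0: a=1, c=M0/2=0, d=(M1−M0)/(6·2)=53/1024, b=Δ0−h0·(2M0+M1)/6=-821/256
seg 1: a=-5, c=M1/2=159/512, d=(M2−M1)/(6·2)=631/1024, b=Δ1−h1·(2M1+M2)/6=-331/128
seg 2: a=-4, c=M2/2=513/128, d=(M3−M2)/(6·1)=-783/256, b=Δ2−h2·(2M2+M3)/6=1549/256
seg 3: a=3, c=M3/2=-1323/256, d=(M4−M3)/(6·2)=441/512, b=Δ3−h3·(2M3+M4)/6=313/64
t_q=5/2 → seg 1, τ=1/2; S=-5+-331/128·τ+159/512·τ²+631/1024·τ³=-50285/8192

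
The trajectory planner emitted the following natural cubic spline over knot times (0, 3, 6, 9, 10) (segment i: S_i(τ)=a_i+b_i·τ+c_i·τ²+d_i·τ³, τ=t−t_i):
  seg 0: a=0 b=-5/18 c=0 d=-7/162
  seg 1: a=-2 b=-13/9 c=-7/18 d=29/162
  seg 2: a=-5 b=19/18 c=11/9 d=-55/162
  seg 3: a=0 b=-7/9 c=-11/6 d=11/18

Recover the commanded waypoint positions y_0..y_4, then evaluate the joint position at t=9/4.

y_0 = S_0(0) = a_0 = 0
y_1 = S_1(0) = a_1 = -2
y_2 = S_2(0) = a_2 = -5
y_3 = S_3(0) = a_3 = 0
y_4 = S_3(1) = -2
t_q=9/4 is in segment 0 (τ=9/4); S_0(τ)=-143/128

y_0=0 y_1=-2 y_2=-5 y_3=0 y_4=-2
S(9/4) = -143/128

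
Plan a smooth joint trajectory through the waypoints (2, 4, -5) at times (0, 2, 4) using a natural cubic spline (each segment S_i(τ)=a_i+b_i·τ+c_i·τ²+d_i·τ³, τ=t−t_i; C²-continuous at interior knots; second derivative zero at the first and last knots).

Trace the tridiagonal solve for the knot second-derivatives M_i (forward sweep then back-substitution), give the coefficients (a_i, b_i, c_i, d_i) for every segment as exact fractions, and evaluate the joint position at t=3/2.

  seg 0: a=2 b=19/8 c=0 d=-11/32
  seg 1: a=4 b=-7/4 c=-33/16 d=11/32
S(3/2) = 1127/256

Δ: Δ0=1, Δ1=-9/2
row 1: diag=8, rhs=-33; c'=1/4, d'=-33/8
back: M1=-33/8
M: M0=0, M1=-33/8, M2=0
seg 0: a=2, c=M0/2=0, d=(M1−M0)/(6·2)=-11/32, b=Δ0−h0·(2M0+M1)/6=19/8
seg 1: a=4, c=M1/2=-33/16, d=(M2−M1)/(6·2)=11/32, b=Δ1−h1·(2M1+M2)/6=-7/4
t_q=3/2 → seg 0, τ=3/2; S=2+19/8·τ+0·τ²+-11/32·τ³=1127/256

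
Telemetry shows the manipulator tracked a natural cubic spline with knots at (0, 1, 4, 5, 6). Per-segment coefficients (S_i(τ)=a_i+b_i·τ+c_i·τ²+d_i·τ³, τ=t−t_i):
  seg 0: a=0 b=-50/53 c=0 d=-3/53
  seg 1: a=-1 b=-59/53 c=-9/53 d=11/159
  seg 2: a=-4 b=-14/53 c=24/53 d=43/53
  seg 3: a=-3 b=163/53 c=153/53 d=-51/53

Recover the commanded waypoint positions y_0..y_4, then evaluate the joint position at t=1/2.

y_0 = S_0(0) = a_0 = 0
y_1 = S_1(0) = a_1 = -1
y_2 = S_2(0) = a_2 = -4
y_3 = S_3(0) = a_3 = -3
y_4 = S_3(1) = 2
t_q=1/2 is in segment 0 (τ=1/2); S_0(τ)=-203/424

y_0=0 y_1=-1 y_2=-4 y_3=-3 y_4=2
S(1/2) = -203/424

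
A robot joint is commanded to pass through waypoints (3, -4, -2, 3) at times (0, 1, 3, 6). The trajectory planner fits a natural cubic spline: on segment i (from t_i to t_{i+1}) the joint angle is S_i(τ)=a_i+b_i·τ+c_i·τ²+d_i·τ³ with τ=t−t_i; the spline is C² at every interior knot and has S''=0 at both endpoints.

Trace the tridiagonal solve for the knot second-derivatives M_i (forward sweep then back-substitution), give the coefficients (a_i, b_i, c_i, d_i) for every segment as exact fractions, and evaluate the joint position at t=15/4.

Δ: Δ0=-7, Δ1=1, Δ2=5/3
row 1: diag=6, rhs=48; c'=1/3, d'=8
row 2: denom=10−2·1/3=28/3; d'=(4−2·8)/(28/3)=-9/7
back: M2=-9/7
back: M1=8−1/3·-9/7=59/7
M: M0=0, M1=59/7, M2=-9/7, M3=0
seg 0: a=3, c=M0/2=0, d=(M1−M0)/(6·1)=59/42, b=Δ0−h0·(2M0+M1)/6=-353/42
seg 1: a=-4, c=M1/2=59/14, d=(M2−M1)/(6·2)=-17/21, b=Δ1−h1·(2M1+M2)/6=-88/21
seg 2: a=-2, c=M2/2=-9/14, d=(M3−M2)/(6·3)=1/14, b=Δ2−h2·(2M2+M3)/6=62/21
t_q=15/4 → seg 2, τ=3/4; S=-2+62/21·τ+-9/14·τ²+1/14·τ³=-15/128

  seg 0: a=3 b=-353/42 c=0 d=59/42
  seg 1: a=-4 b=-88/21 c=59/14 d=-17/21
  seg 2: a=-2 b=62/21 c=-9/14 d=1/14
S(15/4) = -15/128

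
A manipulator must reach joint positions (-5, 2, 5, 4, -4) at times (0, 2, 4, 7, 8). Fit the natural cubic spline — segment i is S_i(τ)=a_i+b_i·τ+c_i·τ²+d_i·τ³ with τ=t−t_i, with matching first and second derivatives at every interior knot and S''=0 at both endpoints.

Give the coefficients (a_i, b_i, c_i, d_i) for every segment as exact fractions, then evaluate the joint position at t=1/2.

  seg 0: a=-5 b=1645/402 c=0 d=-119/804
  seg 1: a=2 b=931/402 c=-119/134 d=193/804
  seg 2: a=5 b=661/402 c=37/67 d=-487/1206
  seg 3: a=4 b=-1195/201 c=-413/134 d=413/402
S(1/2) = -6373/2144

Δ: Δ0=7/2, Δ1=3/2, Δ2=-1/3, Δ3=-8
row 1: diag=8, rhs=-12; c'=1/4, d'=-3/2
row 2: denom=10−2·1/4=19/2; d'=(-11−2·-3/2)/(19/2)=-16/19
row 3: denom=8−3·6/19=134/19; d'=(-46−3·-16/19)/(134/19)=-413/67
back: M3=-413/67
back: M2=-16/19−6/19·-413/67=74/67
back: M1=-3/2−1/4·74/67=-119/67
M: M0=0, M1=-119/67, M2=74/67, M3=-413/67, M4=0
seg 0: a=-5, c=M0/2=0, d=(M1−M0)/(6·2)=-119/804, b=Δ0−h0·(2M0+M1)/6=1645/402
seg 1: a=2, c=M1/2=-119/134, d=(M2−M1)/(6·2)=193/804, b=Δ1−h1·(2M1+M2)/6=931/402
seg 2: a=5, c=M2/2=37/67, d=(M3−M2)/(6·3)=-487/1206, b=Δ2−h2·(2M2+M3)/6=661/402
seg 3: a=4, c=M3/2=-413/134, d=(M4−M3)/(6·1)=413/402, b=Δ3−h3·(2M3+M4)/6=-1195/201
t_q=1/2 → seg 0, τ=1/2; S=-5+1645/402·τ+0·τ²+-119/804·τ³=-6373/2144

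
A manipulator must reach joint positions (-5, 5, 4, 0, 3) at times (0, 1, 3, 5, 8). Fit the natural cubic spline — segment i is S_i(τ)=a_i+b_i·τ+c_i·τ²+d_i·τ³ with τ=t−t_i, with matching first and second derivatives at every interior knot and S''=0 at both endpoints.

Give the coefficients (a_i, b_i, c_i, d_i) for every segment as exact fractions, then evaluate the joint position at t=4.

Δ: Δ0=10, Δ1=-1/2, Δ2=-2, Δ3=1
row 1: diag=6, rhs=-63; c'=1/3, d'=-21/2
row 2: denom=8−2·1/3=22/3; d'=(-9−2·-21/2)/(22/3)=18/11
row 3: denom=10−2·3/11=104/11; d'=(18−2·18/11)/(104/11)=81/52
back: M3=81/52
back: M2=18/11−3/11·81/52=63/52
back: M1=-21/2−1/3·63/52=-567/52
M: M0=0, M1=-567/52, M2=63/52, M3=81/52, M4=0
seg 0: a=-5, c=M0/2=0, d=(M1−M0)/(6·1)=-189/104, b=Δ0−h0·(2M0+M1)/6=1229/104
seg 1: a=5, c=M1/2=-567/104, d=(M2−M1)/(6·2)=105/104, b=Δ1−h1·(2M1+M2)/6=331/52
seg 2: a=4, c=M2/2=63/104, d=(M3−M2)/(6·2)=3/104, b=Δ2−h2·(2M2+M3)/6=-173/52
seg 3: a=0, c=M3/2=81/104, d=(M4−M3)/(6·3)=-9/104, b=Δ3−h3·(2M3+M4)/6=-29/52
t_q=4 → seg 2, τ=1; S=4+-173/52·τ+63/104·τ²+3/104·τ³=17/13

  seg 0: a=-5 b=1229/104 c=0 d=-189/104
  seg 1: a=5 b=331/52 c=-567/104 d=105/104
  seg 2: a=4 b=-173/52 c=63/104 d=3/104
  seg 3: a=0 b=-29/52 c=81/104 d=-9/104
S(4) = 17/13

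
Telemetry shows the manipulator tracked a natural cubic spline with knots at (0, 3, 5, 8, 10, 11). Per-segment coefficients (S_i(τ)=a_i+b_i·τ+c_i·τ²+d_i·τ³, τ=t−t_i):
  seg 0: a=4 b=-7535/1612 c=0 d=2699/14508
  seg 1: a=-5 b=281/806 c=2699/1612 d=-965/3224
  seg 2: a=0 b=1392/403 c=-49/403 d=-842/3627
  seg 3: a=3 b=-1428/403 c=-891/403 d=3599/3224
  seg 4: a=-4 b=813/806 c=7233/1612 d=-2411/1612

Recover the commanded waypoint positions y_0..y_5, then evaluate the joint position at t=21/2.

y_0 = S_0(0) = a_0 = 4
y_1 = S_1(0) = a_1 = -5
y_2 = S_2(0) = a_2 = 0
y_3 = S_3(0) = a_3 = 3
y_4 = S_4(0) = a_4 = -4
y_5 = S_4(1) = 0
t_q=21/2 is in segment 4 (τ=1/2); S_4(τ)=-33025/12896

y_0=4 y_1=-5 y_2=0 y_3=3 y_4=-4 y_5=0
S(21/2) = -33025/12896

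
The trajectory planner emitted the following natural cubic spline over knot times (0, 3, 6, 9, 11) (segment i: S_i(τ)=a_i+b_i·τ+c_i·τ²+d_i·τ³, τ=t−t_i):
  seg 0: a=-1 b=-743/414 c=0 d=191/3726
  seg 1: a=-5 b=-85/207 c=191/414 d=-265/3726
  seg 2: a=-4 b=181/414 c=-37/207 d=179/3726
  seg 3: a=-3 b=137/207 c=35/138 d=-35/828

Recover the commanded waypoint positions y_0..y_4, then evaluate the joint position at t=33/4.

y_0=-1 y_1=-5 y_2=-4 y_3=-3 y_4=-1
S(33/4) = -9933/2944

y_0 = S_0(0) = a_0 = -1
y_1 = S_1(0) = a_1 = -5
y_2 = S_2(0) = a_2 = -4
y_3 = S_3(0) = a_3 = -3
y_4 = S_3(2) = -1
t_q=33/4 is in segment 2 (τ=9/4); S_2(τ)=-9933/2944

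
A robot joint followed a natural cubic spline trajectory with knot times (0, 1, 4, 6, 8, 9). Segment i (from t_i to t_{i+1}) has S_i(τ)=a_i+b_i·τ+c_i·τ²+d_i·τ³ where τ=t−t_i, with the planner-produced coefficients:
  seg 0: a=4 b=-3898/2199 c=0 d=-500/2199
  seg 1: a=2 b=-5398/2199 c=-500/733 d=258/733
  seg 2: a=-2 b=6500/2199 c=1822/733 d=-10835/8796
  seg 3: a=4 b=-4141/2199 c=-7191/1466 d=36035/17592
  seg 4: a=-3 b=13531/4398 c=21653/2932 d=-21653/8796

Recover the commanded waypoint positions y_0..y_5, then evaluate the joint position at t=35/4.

y_0 = S_0(0) = a_0 = 4
y_1 = S_1(0) = a_1 = 2
y_2 = S_2(0) = a_2 = -2
y_3 = S_3(0) = a_3 = 4
y_4 = S_4(0) = a_4 = -3
y_5 = S_4(1) = 5
t_q=35/4 is in segment 4 (τ=3/4); S_4(τ)=454679/187648

y_0=4 y_1=2 y_2=-2 y_3=4 y_4=-3 y_5=5
S(35/4) = 454679/187648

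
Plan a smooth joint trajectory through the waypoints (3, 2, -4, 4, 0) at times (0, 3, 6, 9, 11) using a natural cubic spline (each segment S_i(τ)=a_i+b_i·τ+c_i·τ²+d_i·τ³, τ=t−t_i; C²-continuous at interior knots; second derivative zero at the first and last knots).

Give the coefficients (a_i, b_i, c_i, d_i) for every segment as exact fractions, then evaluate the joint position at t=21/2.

  seg 0: a=3 b=229/414 c=0 d=-367/3726
  seg 1: a=2 b=-436/207 c=-367/414 d=1145/3726
  seg 2: a=-4 b=361/414 c=389/207 d=-1591/3726
  seg 3: a=4 b=128/207 c=-271/138 d=271/828
S(21/2) = 3563/2208

Δ: Δ0=-1/3, Δ1=-2, Δ2=8/3, Δ3=-2
row 1: diag=12, rhs=-10; c'=1/4, d'=-5/6
row 2: denom=12−3·1/4=45/4; d'=(28−3·-5/6)/(45/4)=122/45
row 3: denom=10−3·4/15=46/5; d'=(-28−3·122/45)/(46/5)=-271/69
back: M3=-271/69
back: M2=122/45−4/15·-271/69=778/207
back: M1=-5/6−1/4·778/207=-367/207
M: M0=0, M1=-367/207, M2=778/207, M3=-271/69, M4=0
seg 0: a=3, c=M0/2=0, d=(M1−M0)/(6·3)=-367/3726, b=Δ0−h0·(2M0+M1)/6=229/414
seg 1: a=2, c=M1/2=-367/414, d=(M2−M1)/(6·3)=1145/3726, b=Δ1−h1·(2M1+M2)/6=-436/207
seg 2: a=-4, c=M2/2=389/207, d=(M3−M2)/(6·3)=-1591/3726, b=Δ2−h2·(2M2+M3)/6=361/414
seg 3: a=4, c=M3/2=-271/138, d=(M4−M3)/(6·2)=271/828, b=Δ3−h3·(2M3+M4)/6=128/207
t_q=21/2 → seg 3, τ=3/2; S=4+128/207·τ+-271/138·τ²+271/828·τ³=3563/2208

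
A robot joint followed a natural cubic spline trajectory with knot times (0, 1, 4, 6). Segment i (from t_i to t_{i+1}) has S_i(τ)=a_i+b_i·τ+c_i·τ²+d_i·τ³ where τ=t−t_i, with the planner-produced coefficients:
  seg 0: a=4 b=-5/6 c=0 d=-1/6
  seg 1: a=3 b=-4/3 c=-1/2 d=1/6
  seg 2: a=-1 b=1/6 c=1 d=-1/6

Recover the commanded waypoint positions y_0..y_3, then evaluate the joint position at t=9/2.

y_0=4 y_1=3 y_2=-1 y_3=2
S(9/2) = -11/16

y_0 = S_0(0) = a_0 = 4
y_1 = S_1(0) = a_1 = 3
y_2 = S_2(0) = a_2 = -1
y_3 = S_2(2) = 2
t_q=9/2 is in segment 2 (τ=1/2); S_2(τ)=-11/16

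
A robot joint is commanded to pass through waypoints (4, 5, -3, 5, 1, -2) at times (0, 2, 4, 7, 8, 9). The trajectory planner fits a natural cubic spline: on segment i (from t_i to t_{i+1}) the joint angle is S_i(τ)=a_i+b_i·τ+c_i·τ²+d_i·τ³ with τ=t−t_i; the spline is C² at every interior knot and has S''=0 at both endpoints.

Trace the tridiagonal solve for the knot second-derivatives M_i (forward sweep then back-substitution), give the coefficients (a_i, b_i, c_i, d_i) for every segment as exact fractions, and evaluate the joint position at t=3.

  seg 0: a=4 b=3494/1551 c=0 d=-5437/12408
  seg 1: a=5 b=-9323/3102 c=-5437/2068 d=6613/6204
  seg 2: a=-3 b=-2267/3102 c=7789/2068 d=-5447/6204
  seg 3: a=5 b=-11401/6204 c=-2138/517 d=12241/6204
  seg 4: a=1 b=-12995/3102 c=3689/2068 d=-3689/6204
S(3) = 223/517

Δ: Δ0=1/2, Δ1=-4, Δ2=8/3, Δ3=-4, Δ4=-3
row 1: diag=8, rhs=-27; c'=1/4, d'=-27/8
row 2: denom=10−2·1/4=19/2; d'=(40−2·-27/8)/(19/2)=187/38
row 3: denom=8−3·6/19=134/19; d'=(-40−3·187/38)/(134/19)=-2081/268
row 4: denom=4−1·19/134=517/134; d'=(6−1·-2081/268)/(517/134)=3689/1034
back: M4=3689/1034
back: M3=-2081/268−19/134·3689/1034=-4276/517
back: M2=187/38−6/19·-4276/517=7789/1034
back: M1=-27/8−1/4·7789/1034=-5437/1034
M: M0=0, M1=-5437/1034, M2=7789/1034, M3=-4276/517, M4=3689/1034, M5=0
seg 0: a=4, c=M0/2=0, d=(M1−M0)/(6·2)=-5437/12408, b=Δ0−h0·(2M0+M1)/6=3494/1551
seg 1: a=5, c=M1/2=-5437/2068, d=(M2−M1)/(6·2)=6613/6204, b=Δ1−h1·(2M1+M2)/6=-9323/3102
seg 2: a=-3, c=M2/2=7789/2068, d=(M3−M2)/(6·3)=-5447/6204, b=Δ2−h2·(2M2+M3)/6=-2267/3102
seg 3: a=5, c=M3/2=-2138/517, d=(M4−M3)/(6·1)=12241/6204, b=Δ3−h3·(2M3+M4)/6=-11401/6204
seg 4: a=1, c=M4/2=3689/2068, d=(M5−M4)/(6·1)=-3689/6204, b=Δ4−h4·(2M4+M5)/6=-12995/3102
t_q=3 → seg 1, τ=1; S=5+-9323/3102·τ+-5437/2068·τ²+6613/6204·τ³=223/517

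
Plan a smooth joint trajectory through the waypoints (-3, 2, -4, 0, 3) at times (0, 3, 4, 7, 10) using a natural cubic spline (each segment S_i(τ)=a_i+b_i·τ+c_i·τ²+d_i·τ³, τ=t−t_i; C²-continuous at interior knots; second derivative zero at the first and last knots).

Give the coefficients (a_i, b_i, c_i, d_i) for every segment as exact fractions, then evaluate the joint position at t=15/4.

Δ: Δ0=5/3, Δ1=-6, Δ2=4/3, Δ3=1
row 1: diag=8, rhs=-46; c'=1/8, d'=-23/4
row 2: denom=8−1·1/8=63/8; d'=(44−1·-23/4)/(63/8)=398/63
row 3: denom=12−3·8/21=76/7; d'=(-2−3·398/63)/(76/7)=-110/57
back: M3=-110/57
back: M2=398/63−8/21·-110/57=134/19
back: M1=-23/4−1/8·134/19=-126/19
M: M0=0, M1=-126/19, M2=134/19, M3=-110/57, M4=0
seg 0: a=-3, c=M0/2=0, d=(M1−M0)/(6·3)=-7/19, b=Δ0−h0·(2M0+M1)/6=284/57
seg 1: a=2, c=M1/2=-63/19, d=(M2−M1)/(6·1)=130/57, b=Δ1−h1·(2M1+M2)/6=-283/57
seg 2: a=-4, c=M2/2=67/19, d=(M3−M2)/(6·3)=-256/513, b=Δ2−h2·(2M2+M3)/6=-271/57
seg 3: a=0, c=M3/2=-55/57, d=(M4−M3)/(6·3)=55/513, b=Δ3−h3·(2M3+M4)/6=167/57
t_q=15/4 → seg 1, τ=3/4; S=2+-283/57·τ+-63/19·τ²+130/57·τ³=-1597/608

  seg 0: a=-3 b=284/57 c=0 d=-7/19
  seg 1: a=2 b=-283/57 c=-63/19 d=130/57
  seg 2: a=-4 b=-271/57 c=67/19 d=-256/513
  seg 3: a=0 b=167/57 c=-55/57 d=55/513
S(15/4) = -1597/608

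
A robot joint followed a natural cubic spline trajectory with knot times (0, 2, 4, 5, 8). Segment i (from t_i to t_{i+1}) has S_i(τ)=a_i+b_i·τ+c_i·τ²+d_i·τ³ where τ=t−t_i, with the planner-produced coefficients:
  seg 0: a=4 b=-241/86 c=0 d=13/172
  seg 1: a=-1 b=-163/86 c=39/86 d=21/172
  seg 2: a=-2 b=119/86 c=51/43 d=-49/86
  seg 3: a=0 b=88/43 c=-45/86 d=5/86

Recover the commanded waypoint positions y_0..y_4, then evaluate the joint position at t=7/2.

y_0=4 y_1=-1 y_2=-2 y_3=0 y_4=3
S(7/2) = -3317/1376

y_0 = S_0(0) = a_0 = 4
y_1 = S_1(0) = a_1 = -1
y_2 = S_2(0) = a_2 = -2
y_3 = S_3(0) = a_3 = 0
y_4 = S_3(3) = 3
t_q=7/2 is in segment 1 (τ=3/2); S_1(τ)=-3317/1376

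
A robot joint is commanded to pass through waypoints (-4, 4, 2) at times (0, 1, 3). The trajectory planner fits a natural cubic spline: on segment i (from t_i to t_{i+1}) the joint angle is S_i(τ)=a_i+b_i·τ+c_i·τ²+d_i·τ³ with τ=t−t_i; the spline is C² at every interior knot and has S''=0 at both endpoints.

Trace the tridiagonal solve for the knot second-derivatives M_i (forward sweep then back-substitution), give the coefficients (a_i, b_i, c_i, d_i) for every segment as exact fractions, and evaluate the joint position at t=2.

  seg 0: a=-4 b=19/2 c=0 d=-3/2
  seg 1: a=4 b=5 c=-9/2 d=3/4
S(2) = 21/4

Δ: Δ0=8, Δ1=-1
row 1: diag=6, rhs=-54; c'=1/3, d'=-9
back: M1=-9
M: M0=0, M1=-9, M2=0
seg 0: a=-4, c=M0/2=0, d=(M1−M0)/(6·1)=-3/2, b=Δ0−h0·(2M0+M1)/6=19/2
seg 1: a=4, c=M1/2=-9/2, d=(M2−M1)/(6·2)=3/4, b=Δ1−h1·(2M1+M2)/6=5
t_q=2 → seg 1, τ=1; S=4+5·τ+-9/2·τ²+3/4·τ³=21/4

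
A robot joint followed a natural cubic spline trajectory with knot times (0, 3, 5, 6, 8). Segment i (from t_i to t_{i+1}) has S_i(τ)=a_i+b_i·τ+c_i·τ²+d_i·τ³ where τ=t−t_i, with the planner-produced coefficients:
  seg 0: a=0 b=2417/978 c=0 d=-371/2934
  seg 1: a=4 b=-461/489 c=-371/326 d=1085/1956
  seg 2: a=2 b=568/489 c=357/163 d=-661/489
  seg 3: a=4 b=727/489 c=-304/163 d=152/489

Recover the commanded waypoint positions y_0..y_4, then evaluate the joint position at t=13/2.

y_0=0 y_1=4 y_2=2 y_3=4 y_4=2
S(13/2) = 1407/326

y_0 = S_0(0) = a_0 = 0
y_1 = S_1(0) = a_1 = 4
y_2 = S_2(0) = a_2 = 2
y_3 = S_3(0) = a_3 = 4
y_4 = S_3(2) = 2
t_q=13/2 is in segment 3 (τ=1/2); S_3(τ)=1407/326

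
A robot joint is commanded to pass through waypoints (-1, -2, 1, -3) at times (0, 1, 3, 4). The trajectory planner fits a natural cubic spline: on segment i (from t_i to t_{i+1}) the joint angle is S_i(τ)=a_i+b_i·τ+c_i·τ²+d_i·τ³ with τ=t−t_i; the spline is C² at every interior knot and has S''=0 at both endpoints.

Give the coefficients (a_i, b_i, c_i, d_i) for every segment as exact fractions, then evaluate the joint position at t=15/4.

Δ: Δ0=-1, Δ1=3/2, Δ2=-4
row 1: diag=6, rhs=15; c'=1/3, d'=5/2
row 2: denom=6−2·1/3=16/3; d'=(-33−2·5/2)/(16/3)=-57/8
back: M2=-57/8
back: M1=5/2−1/3·-57/8=39/8
M: M0=0, M1=39/8, M2=-57/8, M3=0
seg 0: a=-1, c=M0/2=0, d=(M1−M0)/(6·1)=13/16, b=Δ0−h0·(2M0+M1)/6=-29/16
seg 1: a=-2, c=M1/2=39/16, d=(M2−M1)/(6·2)=-1, b=Δ1−h1·(2M1+M2)/6=5/8
seg 2: a=1, c=M2/2=-57/16, d=(M3−M2)/(6·1)=19/16, b=Δ2−h2·(2M2+M3)/6=-13/8
t_q=15/4 → seg 2, τ=3/4; S=1+-13/8·τ+-57/16·τ²+19/16·τ³=-1763/1024

  seg 0: a=-1 b=-29/16 c=0 d=13/16
  seg 1: a=-2 b=5/8 c=39/16 d=-1
  seg 2: a=1 b=-13/8 c=-57/16 d=19/16
S(15/4) = -1763/1024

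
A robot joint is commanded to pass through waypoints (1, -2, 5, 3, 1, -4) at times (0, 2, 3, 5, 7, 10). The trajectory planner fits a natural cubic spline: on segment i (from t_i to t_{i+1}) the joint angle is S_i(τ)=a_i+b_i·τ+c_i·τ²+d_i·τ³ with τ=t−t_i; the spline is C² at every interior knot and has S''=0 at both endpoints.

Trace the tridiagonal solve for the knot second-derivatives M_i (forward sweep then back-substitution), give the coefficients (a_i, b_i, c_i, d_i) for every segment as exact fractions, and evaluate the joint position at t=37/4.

Δ: Δ0=-3/2, Δ1=7, Δ2=-1, Δ3=-1, Δ4=-5/3
row 1: diag=6, rhs=51; c'=1/6, d'=17/2
row 2: denom=6−1·1/6=35/6; d'=(-48−1·17/2)/(35/6)=-339/35
row 3: denom=8−2·12/35=256/35; d'=(0−2·-339/35)/(256/35)=339/128
row 4: denom=10−2·35/128=605/64; d'=(-4−2·339/128)/(605/64)=-119/121
back: M4=-119/121
back: M3=339/128−35/128·-119/121=353/121
back: M2=-339/35−12/35·353/121=-1293/121
back: M1=17/2−1/6·-1293/121=1244/121
M: M0=0, M1=1244/121, M2=-1293/121, M3=353/121, M4=-119/121, M5=0
seg 0: a=1, c=M0/2=0, d=(M1−M0)/(6·2)=311/363, b=Δ0−h0·(2M0+M1)/6=-3577/726
seg 1: a=-2, c=M1/2=622/121, d=(M2−M1)/(6·1)=-2537/726, b=Δ1−h1·(2M1+M2)/6=3887/726
seg 2: a=5, c=M2/2=-1293/242, d=(M3−M2)/(6·2)=823/726, b=Δ2−h2·(2M2+M3)/6=170/33
seg 3: a=3, c=M3/2=353/242, d=(M4−M3)/(6·2)=-118/363, b=Δ3−h3·(2M3+M4)/6=-950/363
seg 4: a=1, c=M4/2=-119/242, d=(M5−M4)/(6·3)=119/2178, b=Δ4−h4·(2M4+M5)/6=-248/363
t_q=37/4 → seg 4, τ=9/4; S=1+-248/363·τ+-119/242·τ²+119/2178·τ³=-37237/15488

  seg 0: a=1 b=-3577/726 c=0 d=311/363
  seg 1: a=-2 b=3887/726 c=622/121 d=-2537/726
  seg 2: a=5 b=170/33 c=-1293/242 d=823/726
  seg 3: a=3 b=-950/363 c=353/242 d=-118/363
  seg 4: a=1 b=-248/363 c=-119/242 d=119/2178
S(37/4) = -37237/15488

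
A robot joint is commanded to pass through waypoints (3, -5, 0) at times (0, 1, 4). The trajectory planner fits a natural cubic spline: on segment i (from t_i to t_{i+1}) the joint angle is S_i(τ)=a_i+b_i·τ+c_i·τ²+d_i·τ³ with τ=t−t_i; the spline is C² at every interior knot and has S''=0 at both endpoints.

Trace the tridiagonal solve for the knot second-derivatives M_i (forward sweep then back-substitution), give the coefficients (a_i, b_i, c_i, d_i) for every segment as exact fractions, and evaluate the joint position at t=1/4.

Δ: Δ0=-8, Δ1=5/3
row 1: diag=8, rhs=58; c'=3/8, d'=29/4
back: M1=29/4
M: M0=0, M1=29/4, M2=0
seg 0: a=3, c=M0/2=0, d=(M1−M0)/(6·1)=29/24, b=Δ0−h0·(2M0+M1)/6=-221/24
seg 1: a=-5, c=M1/2=29/8, d=(M2−M1)/(6·3)=-29/72, b=Δ1−h1·(2M1+M2)/6=-67/12
t_q=1/4 → seg 0, τ=1/4; S=3+-221/24·τ+0·τ²+29/24·τ³=367/512

  seg 0: a=3 b=-221/24 c=0 d=29/24
  seg 1: a=-5 b=-67/12 c=29/8 d=-29/72
S(1/4) = 367/512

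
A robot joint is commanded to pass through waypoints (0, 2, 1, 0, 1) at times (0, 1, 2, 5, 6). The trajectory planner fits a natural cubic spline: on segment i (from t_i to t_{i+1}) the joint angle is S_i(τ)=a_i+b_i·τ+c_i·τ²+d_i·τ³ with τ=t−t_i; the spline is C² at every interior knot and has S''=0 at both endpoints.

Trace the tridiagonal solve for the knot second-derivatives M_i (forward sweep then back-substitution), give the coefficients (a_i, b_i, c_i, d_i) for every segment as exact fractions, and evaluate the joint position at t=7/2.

  seg 0: a=0 b=1771/636 c=0 d=-499/636
  seg 1: a=2 b=137/318 c=-499/212 d=587/636
  seg 2: a=1 b=-959/636 c=22/53 d=-5/636
  seg 3: a=0 b=245/318 c=73/212 d=-73/636
S(7/2) = -601/1696

Δ: Δ0=2, Δ1=-1, Δ2=-1/3, Δ3=1
row 1: diag=4, rhs=-18; c'=1/4, d'=-9/2
row 2: denom=8−1·1/4=31/4; d'=(4−1·-9/2)/(31/4)=34/31
row 3: denom=8−3·12/31=212/31; d'=(8−3·34/31)/(212/31)=73/106
back: M3=73/106
back: M2=34/31−12/31·73/106=44/53
back: M1=-9/2−1/4·44/53=-499/106
M: M0=0, M1=-499/106, M2=44/53, M3=73/106, M4=0
seg 0: a=0, c=M0/2=0, d=(M1−M0)/(6·1)=-499/636, b=Δ0−h0·(2M0+M1)/6=1771/636
seg 1: a=2, c=M1/2=-499/212, d=(M2−M1)/(6·1)=587/636, b=Δ1−h1·(2M1+M2)/6=137/318
seg 2: a=1, c=M2/2=22/53, d=(M3−M2)/(6·3)=-5/636, b=Δ2−h2·(2M2+M3)/6=-959/636
seg 3: a=0, c=M3/2=73/212, d=(M4−M3)/(6·1)=-73/636, b=Δ3−h3·(2M3+M4)/6=245/318
t_q=7/2 → seg 2, τ=3/2; S=1+-959/636·τ+22/53·τ²+-5/636·τ³=-601/1696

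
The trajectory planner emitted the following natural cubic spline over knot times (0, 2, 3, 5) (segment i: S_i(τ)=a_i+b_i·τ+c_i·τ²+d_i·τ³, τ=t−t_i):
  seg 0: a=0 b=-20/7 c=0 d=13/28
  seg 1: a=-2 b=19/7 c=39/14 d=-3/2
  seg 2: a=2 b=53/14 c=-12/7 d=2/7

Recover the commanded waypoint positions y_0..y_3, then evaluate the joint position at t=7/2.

y_0=0 y_1=-2 y_2=2 y_3=5
S(7/2) = 7/2

y_0 = S_0(0) = a_0 = 0
y_1 = S_1(0) = a_1 = -2
y_2 = S_2(0) = a_2 = 2
y_3 = S_2(2) = 5
t_q=7/2 is in segment 2 (τ=1/2); S_2(τ)=7/2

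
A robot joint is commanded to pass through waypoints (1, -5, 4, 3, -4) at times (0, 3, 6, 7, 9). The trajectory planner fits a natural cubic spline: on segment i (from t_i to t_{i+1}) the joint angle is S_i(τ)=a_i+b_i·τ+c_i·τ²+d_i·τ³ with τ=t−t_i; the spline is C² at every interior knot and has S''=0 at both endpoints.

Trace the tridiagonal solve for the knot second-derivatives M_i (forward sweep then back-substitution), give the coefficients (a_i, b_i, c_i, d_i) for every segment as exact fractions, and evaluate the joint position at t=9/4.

  seg 0: a=1 b=-1279/340 c=0 d=599/3060
  seg 1: a=-5 b=259/170 c=599/340 d=-259/612
  seg 2: a=4 b=227/340 c=-174/85 d=129/340
  seg 3: a=3 b=-389/170 c=-309/340 d=103/680
S(9/4) = -113897/21760

Δ: Δ0=-2, Δ1=3, Δ2=-1, Δ3=-7/2
row 1: diag=12, rhs=30; c'=1/4, d'=5/2
row 2: denom=8−3·1/4=29/4; d'=(-24−3·5/2)/(29/4)=-126/29
row 3: denom=6−1·4/29=170/29; d'=(-15−1·-126/29)/(170/29)=-309/170
back: M3=-309/170
back: M2=-126/29−4/29·-309/170=-348/85
back: M1=5/2−1/4·-348/85=599/170
M: M0=0, M1=599/170, M2=-348/85, M3=-309/170, M4=0
seg 0: a=1, c=M0/2=0, d=(M1−M0)/(6·3)=599/3060, b=Δ0−h0·(2M0+M1)/6=-1279/340
seg 1: a=-5, c=M1/2=599/340, d=(M2−M1)/(6·3)=-259/612, b=Δ1−h1·(2M1+M2)/6=259/170
seg 2: a=4, c=M2/2=-174/85, d=(M3−M2)/(6·1)=129/340, b=Δ2−h2·(2M2+M3)/6=227/340
seg 3: a=3, c=M3/2=-309/340, d=(M4−M3)/(6·2)=103/680, b=Δ3−h3·(2M3+M4)/6=-389/170
t_q=9/4 → seg 0, τ=9/4; S=1+-1279/340·τ+0·τ²+599/3060·τ³=-113897/21760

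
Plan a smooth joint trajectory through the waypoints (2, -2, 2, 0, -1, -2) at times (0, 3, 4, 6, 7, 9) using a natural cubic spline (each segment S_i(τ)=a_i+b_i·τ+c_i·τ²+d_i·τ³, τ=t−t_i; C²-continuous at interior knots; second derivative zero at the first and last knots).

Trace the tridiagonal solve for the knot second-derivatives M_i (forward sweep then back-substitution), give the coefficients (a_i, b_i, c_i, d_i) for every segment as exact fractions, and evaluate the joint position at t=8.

Δ: Δ0=-4/3, Δ1=4, Δ2=-1, Δ3=-1, Δ4=-1/2
row 1: diag=8, rhs=32; c'=1/8, d'=4
row 2: denom=6−1·1/8=47/8; d'=(-30−1·4)/(47/8)=-272/47
row 3: denom=6−2·16/47=250/47; d'=(0−2·-272/47)/(250/47)=272/125
row 4: denom=6−1·47/250=1453/250; d'=(3−1·272/125)/(1453/250)=206/1453
back: M4=206/1453
back: M3=272/125−47/250·206/1453=3123/1453
back: M2=-272/47−16/47·3123/1453=-9472/1453
back: M1=4−1/8·-9472/1453=6996/1453
M: M0=0, M1=6996/1453, M2=-9472/1453, M3=3123/1453, M4=206/1453, M5=0
seg 0: a=2, c=M0/2=0, d=(M1−M0)/(6·3)=1166/4359, b=Δ0−h0·(2M0+M1)/6=-16306/4359
seg 1: a=-2, c=M1/2=3498/1453, d=(M2−M1)/(6·1)=-8234/4359, b=Δ1−h1·(2M1+M2)/6=15176/4359
seg 2: a=2, c=M2/2=-4736/1453, d=(M3−M2)/(6·2)=12595/17436, b=Δ2−h2·(2M2+M3)/6=11462/4359
seg 3: a=0, c=M3/2=3123/2906, d=(M4−M3)/(6·1)=-2917/8718, b=Δ3−h3·(2M3+M4)/6=-7585/4359
seg 4: a=-1, c=M4/2=103/1453, d=(M5−M4)/(6·2)=-103/8718, b=Δ4−h4·(2M4+M5)/6=-5183/8718
t_q=8 → seg 4, τ=1; S=-1+-5183/8718·τ+103/1453·τ²+-103/8718·τ³=-2231/1453

  seg 0: a=2 b=-16306/4359 c=0 d=1166/4359
  seg 1: a=-2 b=15176/4359 c=3498/1453 d=-8234/4359
  seg 2: a=2 b=11462/4359 c=-4736/1453 d=12595/17436
  seg 3: a=0 b=-7585/4359 c=3123/2906 d=-2917/8718
  seg 4: a=-1 b=-5183/8718 c=103/1453 d=-103/8718
S(8) = -2231/1453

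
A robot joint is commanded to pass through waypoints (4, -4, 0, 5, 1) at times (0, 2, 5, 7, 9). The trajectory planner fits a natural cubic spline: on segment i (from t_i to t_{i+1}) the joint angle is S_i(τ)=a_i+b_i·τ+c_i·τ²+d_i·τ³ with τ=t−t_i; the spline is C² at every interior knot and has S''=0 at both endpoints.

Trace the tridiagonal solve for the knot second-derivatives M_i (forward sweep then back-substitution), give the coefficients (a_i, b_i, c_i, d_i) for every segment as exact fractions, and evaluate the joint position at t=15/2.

Δ: Δ0=-4, Δ1=4/3, Δ2=5/2, Δ3=-2
row 1: diag=10, rhs=32; c'=3/10, d'=16/5
row 2: denom=10−3·3/10=91/10; d'=(7−3·16/5)/(91/10)=-2/7
row 3: denom=8−2·20/91=688/91; d'=(-27−2·-2/7)/(688/91)=-2405/688
back: M3=-2405/688
back: M2=-2/7−20/91·-2405/688=83/172
back: M1=16/5−3/10·83/172=1051/344
M: M0=0, M1=1051/344, M2=83/172, M3=-2405/688, M4=0
seg 0: a=4, c=M0/2=0, d=(M1−M0)/(6·2)=1051/4128, b=Δ0−h0·(2M0+M1)/6=-5179/1032
seg 1: a=-4, c=M1/2=1051/688, d=(M2−M1)/(6·3)=-295/2064, b=Δ1−h1·(2M1+M2)/6=-1013/516
seg 2: a=0, c=M2/2=83/344, d=(M3−M2)/(6·2)=-2737/8256, b=Δ2−h2·(2M2+M3)/6=6901/2064
seg 3: a=5, c=M3/2=-2405/1376, d=(M4−M3)/(6·2)=2405/8256, b=Δ3−h3·(2M3+M4)/6=341/1032
t_q=15/2 → seg 3, τ=1/2; S=5+341/1032·τ+-2405/1376·τ²+2405/8256·τ³=104899/22016

  seg 0: a=4 b=-5179/1032 c=0 d=1051/4128
  seg 1: a=-4 b=-1013/516 c=1051/688 d=-295/2064
  seg 2: a=0 b=6901/2064 c=83/344 d=-2737/8256
  seg 3: a=5 b=341/1032 c=-2405/1376 d=2405/8256
S(15/2) = 104899/22016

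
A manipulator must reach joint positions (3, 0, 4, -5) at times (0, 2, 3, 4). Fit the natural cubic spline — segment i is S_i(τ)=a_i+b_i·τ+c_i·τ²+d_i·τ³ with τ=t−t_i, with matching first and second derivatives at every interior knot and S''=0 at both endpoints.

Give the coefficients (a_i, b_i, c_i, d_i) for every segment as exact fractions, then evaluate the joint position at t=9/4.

  seg 0: a=3 b=-209/46 c=0 d=35/46
  seg 1: a=0 b=211/46 c=105/23 d=-237/46
  seg 2: a=4 b=-40/23 c=-501/46 d=167/46
S(9/4) = 173/128

Δ: Δ0=-3/2, Δ1=4, Δ2=-9
row 1: diag=6, rhs=33; c'=1/6, d'=11/2
row 2: denom=4−1·1/6=23/6; d'=(-78−1·11/2)/(23/6)=-501/23
back: M2=-501/23
back: M1=11/2−1/6·-501/23=210/23
M: M0=0, M1=210/23, M2=-501/23, M3=0
seg 0: a=3, c=M0/2=0, d=(M1−M0)/(6·2)=35/46, b=Δ0−h0·(2M0+M1)/6=-209/46
seg 1: a=0, c=M1/2=105/23, d=(M2−M1)/(6·1)=-237/46, b=Δ1−h1·(2M1+M2)/6=211/46
seg 2: a=4, c=M2/2=-501/46, d=(M3−M2)/(6·1)=167/46, b=Δ2−h2·(2M2+M3)/6=-40/23
t_q=9/4 → seg 1, τ=1/4; S=0+211/46·τ+105/23·τ²+-237/46·τ³=173/128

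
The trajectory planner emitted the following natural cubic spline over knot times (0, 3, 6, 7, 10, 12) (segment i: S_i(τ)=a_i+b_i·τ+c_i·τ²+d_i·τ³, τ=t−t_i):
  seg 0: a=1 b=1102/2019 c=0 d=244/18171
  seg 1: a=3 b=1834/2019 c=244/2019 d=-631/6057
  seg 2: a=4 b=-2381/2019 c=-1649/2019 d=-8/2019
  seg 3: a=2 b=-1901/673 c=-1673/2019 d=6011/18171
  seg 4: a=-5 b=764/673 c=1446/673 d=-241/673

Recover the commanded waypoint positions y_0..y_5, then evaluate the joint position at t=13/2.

y_0=1 y_1=3 y_2=4 y_3=2 y_4=-5 y_5=3
S(13/2) = 25889/8076

y_0 = S_0(0) = a_0 = 1
y_1 = S_1(0) = a_1 = 3
y_2 = S_2(0) = a_2 = 4
y_3 = S_3(0) = a_3 = 2
y_4 = S_4(0) = a_4 = -5
y_5 = S_4(2) = 3
t_q=13/2 is in segment 2 (τ=1/2); S_2(τ)=25889/8076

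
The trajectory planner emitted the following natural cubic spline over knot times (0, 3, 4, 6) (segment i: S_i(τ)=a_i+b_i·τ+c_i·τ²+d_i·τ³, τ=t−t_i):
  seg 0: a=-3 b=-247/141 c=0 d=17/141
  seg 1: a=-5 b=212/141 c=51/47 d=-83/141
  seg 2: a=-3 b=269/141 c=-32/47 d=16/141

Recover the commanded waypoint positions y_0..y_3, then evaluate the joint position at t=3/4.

y_0=-3 y_1=-5 y_2=-3 y_3=-1
S(3/4) = -12823/3008

y_0 = S_0(0) = a_0 = -3
y_1 = S_1(0) = a_1 = -5
y_2 = S_2(0) = a_2 = -3
y_3 = S_2(2) = -1
t_q=3/4 is in segment 0 (τ=3/4); S_0(τ)=-12823/3008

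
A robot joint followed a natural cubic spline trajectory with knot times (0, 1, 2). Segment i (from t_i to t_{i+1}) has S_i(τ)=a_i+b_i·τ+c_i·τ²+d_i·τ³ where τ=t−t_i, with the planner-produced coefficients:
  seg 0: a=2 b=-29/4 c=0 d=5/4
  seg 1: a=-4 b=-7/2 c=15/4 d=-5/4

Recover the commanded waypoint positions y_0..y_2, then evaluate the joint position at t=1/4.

y_0=2 y_1=-4 y_2=-5
S(1/4) = 53/256

y_0 = S_0(0) = a_0 = 2
y_1 = S_1(0) = a_1 = -4
y_2 = S_1(1) = -5
t_q=1/4 is in segment 0 (τ=1/4); S_0(τ)=53/256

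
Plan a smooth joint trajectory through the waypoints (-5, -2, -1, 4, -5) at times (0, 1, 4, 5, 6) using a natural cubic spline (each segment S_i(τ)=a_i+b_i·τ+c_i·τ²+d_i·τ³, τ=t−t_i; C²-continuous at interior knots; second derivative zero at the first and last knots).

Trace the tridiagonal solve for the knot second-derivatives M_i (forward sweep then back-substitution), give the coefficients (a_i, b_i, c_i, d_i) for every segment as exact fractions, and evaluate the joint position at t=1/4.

Δ: Δ0=3, Δ1=1/3, Δ2=5, Δ3=-9
row 1: diag=8, rhs=-16; c'=3/8, d'=-2
row 2: denom=8−3·3/8=55/8; d'=(28−3·-2)/(55/8)=272/55
row 3: denom=4−1·8/55=212/55; d'=(-84−1·272/55)/(212/55)=-1223/53
back: M3=-1223/53
back: M2=272/55−8/55·-1223/53=440/53
back: M1=-2−3/8·440/53=-271/53
M: M0=0, M1=-271/53, M2=440/53, M3=-1223/53, M4=0
seg 0: a=-5, c=M0/2=0, d=(M1−M0)/(6·1)=-271/318, b=Δ0−h0·(2M0+M1)/6=1225/318
seg 1: a=-2, c=M1/2=-271/106, d=(M2−M1)/(6·3)=79/106, b=Δ1−h1·(2M1+M2)/6=206/159
seg 2: a=-1, c=M2/2=220/53, d=(M3−M2)/(6·1)=-1663/318, b=Δ2−h2·(2M2+M3)/6=1933/318
seg 3: a=4, c=M3/2=-1223/106, d=(M4−M3)/(6·1)=1223/318, b=Δ3−h3·(2M3+M4)/6=-208/159
t_q=1/4 → seg 0, τ=1/4; S=-5+1225/318·τ+0·τ²+-271/318·τ³=-27477/6784

  seg 0: a=-5 b=1225/318 c=0 d=-271/318
  seg 1: a=-2 b=206/159 c=-271/106 d=79/106
  seg 2: a=-1 b=1933/318 c=220/53 d=-1663/318
  seg 3: a=4 b=-208/159 c=-1223/106 d=1223/318
S(1/4) = -27477/6784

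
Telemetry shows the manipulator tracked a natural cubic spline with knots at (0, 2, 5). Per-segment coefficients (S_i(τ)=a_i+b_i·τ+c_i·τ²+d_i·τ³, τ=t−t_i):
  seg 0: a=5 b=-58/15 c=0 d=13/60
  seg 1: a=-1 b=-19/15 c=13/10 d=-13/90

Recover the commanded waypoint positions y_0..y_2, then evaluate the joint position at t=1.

y_0=5 y_1=-1 y_2=3
S(1) = 27/20

y_0 = S_0(0) = a_0 = 5
y_1 = S_1(0) = a_1 = -1
y_2 = S_1(3) = 3
t_q=1 is in segment 0 (τ=1); S_0(τ)=27/20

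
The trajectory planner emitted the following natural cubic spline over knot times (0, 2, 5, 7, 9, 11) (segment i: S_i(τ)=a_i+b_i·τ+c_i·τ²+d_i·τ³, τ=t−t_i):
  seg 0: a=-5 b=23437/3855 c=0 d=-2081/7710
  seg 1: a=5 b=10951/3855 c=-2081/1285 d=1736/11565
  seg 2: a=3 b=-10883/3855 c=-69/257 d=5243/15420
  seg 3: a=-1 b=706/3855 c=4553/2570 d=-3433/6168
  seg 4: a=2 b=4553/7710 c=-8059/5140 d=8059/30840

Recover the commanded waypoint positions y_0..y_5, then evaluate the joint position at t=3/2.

y_0 = S_0(0) = a_0 = -5
y_1 = S_1(0) = a_1 = 5
y_2 = S_2(0) = a_2 = 3
y_3 = S_3(0) = a_3 = -1
y_4 = S_4(0) = a_4 = 2
y_5 = S_4(2) = -1
t_q=3/2 is in segment 0 (τ=3/2); S_0(τ)=65967/20560

y_0=-5 y_1=5 y_2=3 y_3=-1 y_4=2 y_5=-1
S(3/2) = 65967/20560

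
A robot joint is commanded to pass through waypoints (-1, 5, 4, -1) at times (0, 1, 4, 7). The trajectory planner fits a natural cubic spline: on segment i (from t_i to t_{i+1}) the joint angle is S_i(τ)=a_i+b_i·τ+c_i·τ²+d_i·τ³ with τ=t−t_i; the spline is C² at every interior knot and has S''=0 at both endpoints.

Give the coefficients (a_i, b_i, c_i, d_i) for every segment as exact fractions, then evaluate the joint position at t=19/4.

  seg 0: a=-1 b=198/29 c=0 d=-24/29
  seg 1: a=5 b=126/29 c=-72/29 d=241/783
  seg 2: a=4 b=-65/29 c=25/87 d=-25/783
S(19/4) = 4579/1856

Δ: Δ0=6, Δ1=-1/3, Δ2=-5/3
row 1: diag=8, rhs=-38; c'=3/8, d'=-19/4
row 2: denom=12−3·3/8=87/8; d'=(-8−3·-19/4)/(87/8)=50/87
back: M2=50/87
back: M1=-19/4−3/8·50/87=-144/29
M: M0=0, M1=-144/29, M2=50/87, M3=0
seg 0: a=-1, c=M0/2=0, d=(M1−M0)/(6·1)=-24/29, b=Δ0−h0·(2M0+M1)/6=198/29
seg 1: a=5, c=M1/2=-72/29, d=(M2−M1)/(6·3)=241/783, b=Δ1−h1·(2M1+M2)/6=126/29
seg 2: a=4, c=M2/2=25/87, d=(M3−M2)/(6·3)=-25/783, b=Δ2−h2·(2M2+M3)/6=-65/29
t_q=19/4 → seg 2, τ=3/4; S=4+-65/29·τ+25/87·τ²+-25/783·τ³=4579/1856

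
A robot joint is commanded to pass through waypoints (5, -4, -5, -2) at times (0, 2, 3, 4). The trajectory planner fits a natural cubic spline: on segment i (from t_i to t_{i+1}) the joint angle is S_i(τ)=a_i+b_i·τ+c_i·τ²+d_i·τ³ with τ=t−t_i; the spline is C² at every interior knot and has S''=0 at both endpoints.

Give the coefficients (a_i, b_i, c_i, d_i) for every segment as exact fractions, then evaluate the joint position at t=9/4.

  seg 0: a=5 b=-247/46 c=0 d=5/23
  seg 1: a=-4 b=-127/46 c=30/23 d=21/46
  seg 2: a=-5 b=28/23 c=123/46 d=-41/46
S(9/4) = -589/128

Δ: Δ0=-9/2, Δ1=-1, Δ2=3
row 1: diag=6, rhs=21; c'=1/6, d'=7/2
row 2: denom=4−1·1/6=23/6; d'=(24−1·7/2)/(23/6)=123/23
back: M2=123/23
back: M1=7/2−1/6·123/23=60/23
M: M0=0, M1=60/23, M2=123/23, M3=0
seg 0: a=5, c=M0/2=0, d=(M1−M0)/(6·2)=5/23, b=Δ0−h0·(2M0+M1)/6=-247/46
seg 1: a=-4, c=M1/2=30/23, d=(M2−M1)/(6·1)=21/46, b=Δ1−h1·(2M1+M2)/6=-127/46
seg 2: a=-5, c=M2/2=123/46, d=(M3−M2)/(6·1)=-41/46, b=Δ2−h2·(2M2+M3)/6=28/23
t_q=9/4 → seg 1, τ=1/4; S=-4+-127/46·τ+30/23·τ²+21/46·τ³=-589/128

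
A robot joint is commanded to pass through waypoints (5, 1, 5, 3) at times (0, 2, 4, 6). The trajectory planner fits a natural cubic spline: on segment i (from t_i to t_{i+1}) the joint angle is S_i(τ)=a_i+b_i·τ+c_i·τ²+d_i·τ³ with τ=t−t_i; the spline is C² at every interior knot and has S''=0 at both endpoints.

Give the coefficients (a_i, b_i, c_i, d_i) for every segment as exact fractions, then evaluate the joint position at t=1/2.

Δ: Δ0=-2, Δ1=2, Δ2=-1
row 1: diag=8, rhs=24; c'=1/4, d'=3
row 2: denom=8−2·1/4=15/2; d'=(-18−2·3)/(15/2)=-16/5
back: M2=-16/5
back: M1=3−1/4·-16/5=19/5
M: M0=0, M1=19/5, M2=-16/5, M3=0
seg 0: a=5, c=M0/2=0, d=(M1−M0)/(6·2)=19/60, b=Δ0−h0·(2M0+M1)/6=-49/15
seg 1: a=1, c=M1/2=19/10, d=(M2−M1)/(6·2)=-7/12, b=Δ1−h1·(2M1+M2)/6=8/15
seg 2: a=5, c=M2/2=-8/5, d=(M3−M2)/(6·2)=4/15, b=Δ2−h2·(2M2+M3)/6=17/15
t_q=1/2 → seg 0, τ=1/2; S=5+-49/15·τ+0·τ²+19/60·τ³=109/32

  seg 0: a=5 b=-49/15 c=0 d=19/60
  seg 1: a=1 b=8/15 c=19/10 d=-7/12
  seg 2: a=5 b=17/15 c=-8/5 d=4/15
S(1/2) = 109/32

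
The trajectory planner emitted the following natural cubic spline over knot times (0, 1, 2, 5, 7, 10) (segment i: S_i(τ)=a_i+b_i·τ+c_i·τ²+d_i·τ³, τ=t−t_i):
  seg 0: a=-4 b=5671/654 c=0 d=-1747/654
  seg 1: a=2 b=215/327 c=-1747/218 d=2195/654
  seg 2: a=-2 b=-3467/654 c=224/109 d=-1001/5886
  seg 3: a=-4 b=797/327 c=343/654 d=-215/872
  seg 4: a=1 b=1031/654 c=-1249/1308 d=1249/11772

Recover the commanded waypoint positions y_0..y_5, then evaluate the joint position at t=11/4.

y_0 = S_0(0) = a_0 = -4
y_1 = S_1(0) = a_1 = 2
y_2 = S_2(0) = a_2 = -2
y_3 = S_3(0) = a_3 = -4
y_4 = S_4(0) = a_4 = 1
y_5 = S_4(3) = 0
t_q=11/4 is in segment 2 (τ=3/4); S_2(τ)=-68249/13952

y_0=-4 y_1=2 y_2=-2 y_3=-4 y_4=1 y_5=0
S(11/4) = -68249/13952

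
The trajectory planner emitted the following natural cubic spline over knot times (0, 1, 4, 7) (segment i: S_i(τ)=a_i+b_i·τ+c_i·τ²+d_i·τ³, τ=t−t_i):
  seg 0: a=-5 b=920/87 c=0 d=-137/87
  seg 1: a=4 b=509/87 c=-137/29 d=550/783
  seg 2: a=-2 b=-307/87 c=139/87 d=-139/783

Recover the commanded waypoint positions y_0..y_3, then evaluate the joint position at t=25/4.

y_0=-5 y_1=4 y_2=-2 y_3=-3
S(25/4) = -7189/1856

y_0 = S_0(0) = a_0 = -5
y_1 = S_1(0) = a_1 = 4
y_2 = S_2(0) = a_2 = -2
y_3 = S_2(3) = -3
t_q=25/4 is in segment 2 (τ=9/4); S_2(τ)=-7189/1856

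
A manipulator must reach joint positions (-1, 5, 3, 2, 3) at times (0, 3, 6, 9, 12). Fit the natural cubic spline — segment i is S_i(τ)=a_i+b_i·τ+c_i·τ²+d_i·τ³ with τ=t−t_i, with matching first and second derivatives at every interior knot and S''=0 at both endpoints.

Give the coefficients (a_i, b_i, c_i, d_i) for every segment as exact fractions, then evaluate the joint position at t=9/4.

  seg 0: a=-1 b=229/84 c=0 d=-61/756
  seg 1: a=5 b=23/42 c=-61/84 d=3/28
  seg 2: a=3 b=-11/12 c=5/21 d=-11/756
  seg 3: a=2 b=5/42 c=3/28 d=-1/84
S(9/4) = 1079/256

Δ: Δ0=2, Δ1=-2/3, Δ2=-1/3, Δ3=1/3
row 1: diag=12, rhs=-16; c'=1/4, d'=-4/3
row 2: denom=12−3·1/4=45/4; d'=(2−3·-4/3)/(45/4)=8/15
row 3: denom=12−3·4/15=56/5; d'=(4−3·8/15)/(56/5)=3/14
back: M3=3/14
back: M2=8/15−4/15·3/14=10/21
back: M1=-4/3−1/4·10/21=-61/42
M: M0=0, M1=-61/42, M2=10/21, M3=3/14, M4=0
seg 0: a=-1, c=M0/2=0, d=(M1−M0)/(6·3)=-61/756, b=Δ0−h0·(2M0+M1)/6=229/84
seg 1: a=5, c=M1/2=-61/84, d=(M2−M1)/(6·3)=3/28, b=Δ1−h1·(2M1+M2)/6=23/42
seg 2: a=3, c=M2/2=5/21, d=(M3−M2)/(6·3)=-11/756, b=Δ2−h2·(2M2+M3)/6=-11/12
seg 3: a=2, c=M3/2=3/28, d=(M4−M3)/(6·3)=-1/84, b=Δ3−h3·(2M3+M4)/6=5/42
t_q=9/4 → seg 0, τ=9/4; S=-1+229/84·τ+0·τ²+-61/756·τ³=1079/256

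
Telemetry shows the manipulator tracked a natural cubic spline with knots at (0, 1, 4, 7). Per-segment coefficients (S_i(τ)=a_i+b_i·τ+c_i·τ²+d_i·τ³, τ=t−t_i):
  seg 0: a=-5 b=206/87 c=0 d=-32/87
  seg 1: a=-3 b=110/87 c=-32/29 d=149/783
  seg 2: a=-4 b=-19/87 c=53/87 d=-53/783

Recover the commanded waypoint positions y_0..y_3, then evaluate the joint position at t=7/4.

y_0=-5 y_1=-3 y_2=-4 y_3=-1
S(7/4) = -4811/1856

y_0 = S_0(0) = a_0 = -5
y_1 = S_1(0) = a_1 = -3
y_2 = S_2(0) = a_2 = -4
y_3 = S_2(3) = -1
t_q=7/4 is in segment 1 (τ=3/4); S_1(τ)=-4811/1856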